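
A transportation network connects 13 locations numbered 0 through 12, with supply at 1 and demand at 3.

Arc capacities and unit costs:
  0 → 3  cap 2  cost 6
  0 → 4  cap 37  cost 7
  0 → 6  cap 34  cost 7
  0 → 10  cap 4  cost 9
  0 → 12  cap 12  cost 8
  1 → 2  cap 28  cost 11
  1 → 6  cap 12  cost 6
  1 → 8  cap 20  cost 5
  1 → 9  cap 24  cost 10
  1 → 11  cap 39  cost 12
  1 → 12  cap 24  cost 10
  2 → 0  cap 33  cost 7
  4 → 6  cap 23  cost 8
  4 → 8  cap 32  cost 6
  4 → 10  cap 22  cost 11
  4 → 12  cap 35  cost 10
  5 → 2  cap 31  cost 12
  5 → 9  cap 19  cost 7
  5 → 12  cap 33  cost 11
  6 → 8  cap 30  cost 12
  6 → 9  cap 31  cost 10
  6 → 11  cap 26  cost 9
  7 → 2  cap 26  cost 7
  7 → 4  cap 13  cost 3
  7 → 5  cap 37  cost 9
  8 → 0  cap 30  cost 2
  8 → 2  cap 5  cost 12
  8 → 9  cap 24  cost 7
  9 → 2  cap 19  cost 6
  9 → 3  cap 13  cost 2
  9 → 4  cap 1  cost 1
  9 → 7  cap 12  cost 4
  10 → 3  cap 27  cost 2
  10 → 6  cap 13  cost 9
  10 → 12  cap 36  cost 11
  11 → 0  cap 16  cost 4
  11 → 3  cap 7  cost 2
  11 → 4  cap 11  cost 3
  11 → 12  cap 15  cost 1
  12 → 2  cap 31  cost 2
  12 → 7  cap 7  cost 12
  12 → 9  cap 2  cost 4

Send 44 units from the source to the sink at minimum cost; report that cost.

shortest-cost path #1: 1→9→3 push 13 @ unit cost 12 (adds 156)
shortest-cost path #2: 1→8→0→3 push 2 @ unit cost 13 (adds 26)
shortest-cost path #3: 1→11→3 push 7 @ unit cost 14 (adds 98)
shortest-cost path #4: 1→8→0→10→3 push 4 @ unit cost 18 (adds 72)
shortest-cost path #5: 1→9→4→10→3 push 1 @ unit cost 24 (adds 24)
shortest-cost path #6: 1→8→0→4→10→3 push 14 @ unit cost 27 (adds 378)
shortest-cost path #7: 1→11→4→10→3 push 3 @ unit cost 28 (adds 84)
total cost = 838

Minimum cost for 44 units: 838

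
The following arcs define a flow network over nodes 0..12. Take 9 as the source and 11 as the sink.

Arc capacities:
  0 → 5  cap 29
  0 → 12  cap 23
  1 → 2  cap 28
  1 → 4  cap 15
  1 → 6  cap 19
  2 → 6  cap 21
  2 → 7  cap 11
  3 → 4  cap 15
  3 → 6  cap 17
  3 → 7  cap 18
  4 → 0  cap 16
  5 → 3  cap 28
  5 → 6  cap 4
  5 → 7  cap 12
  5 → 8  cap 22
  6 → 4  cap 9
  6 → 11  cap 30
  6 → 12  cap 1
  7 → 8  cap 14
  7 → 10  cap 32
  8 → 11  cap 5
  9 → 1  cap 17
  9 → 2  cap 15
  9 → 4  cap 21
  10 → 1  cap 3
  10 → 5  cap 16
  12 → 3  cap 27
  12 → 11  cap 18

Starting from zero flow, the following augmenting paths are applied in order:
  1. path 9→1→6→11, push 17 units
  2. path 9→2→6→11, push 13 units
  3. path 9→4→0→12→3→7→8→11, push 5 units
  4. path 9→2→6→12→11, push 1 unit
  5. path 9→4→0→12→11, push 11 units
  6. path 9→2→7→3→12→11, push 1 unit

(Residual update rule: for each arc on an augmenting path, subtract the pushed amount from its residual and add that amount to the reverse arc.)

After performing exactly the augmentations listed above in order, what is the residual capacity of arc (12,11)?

Residual capacity of (12,11): 5

after path 1 (9→1→6→11, push 17): res(12,11)=18
after path 2 (9→2→6→11, push 13): res(12,11)=18
after path 3 (9→4→0→12→3→7→8→11, push 5): res(12,11)=18
after path 4 (9→2→6→12→11, push 1): res(12,11)=17
after path 5 (9→4→0→12→11, push 11): res(12,11)=6
after path 6 (9→2→7→3→12→11, push 1): res(12,11)=5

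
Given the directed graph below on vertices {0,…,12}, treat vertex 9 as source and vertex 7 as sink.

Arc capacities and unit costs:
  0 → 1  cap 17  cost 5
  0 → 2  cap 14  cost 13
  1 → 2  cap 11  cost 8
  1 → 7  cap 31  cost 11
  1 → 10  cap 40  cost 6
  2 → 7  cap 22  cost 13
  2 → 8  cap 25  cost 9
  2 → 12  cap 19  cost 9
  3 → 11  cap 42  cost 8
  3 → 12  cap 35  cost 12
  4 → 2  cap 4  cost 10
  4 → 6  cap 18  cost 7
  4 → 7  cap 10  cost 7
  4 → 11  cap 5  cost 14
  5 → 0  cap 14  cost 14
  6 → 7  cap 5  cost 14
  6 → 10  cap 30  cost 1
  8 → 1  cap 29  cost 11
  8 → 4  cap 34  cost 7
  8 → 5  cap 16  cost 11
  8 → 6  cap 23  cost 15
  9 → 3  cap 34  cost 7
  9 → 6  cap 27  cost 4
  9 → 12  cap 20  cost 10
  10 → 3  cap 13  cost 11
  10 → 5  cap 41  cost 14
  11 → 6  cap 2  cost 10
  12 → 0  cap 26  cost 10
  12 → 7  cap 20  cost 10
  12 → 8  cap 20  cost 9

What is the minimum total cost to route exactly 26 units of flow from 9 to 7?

Minimum cost for 26 units: 532

shortest-cost path #1: 9→6→7 push 5 @ unit cost 18 (adds 90)
shortest-cost path #2: 9→12→7 push 20 @ unit cost 20 (adds 400)
shortest-cost path #3: 9→3→12→8→4→7 push 1 @ unit cost 42 (adds 42)
total cost = 532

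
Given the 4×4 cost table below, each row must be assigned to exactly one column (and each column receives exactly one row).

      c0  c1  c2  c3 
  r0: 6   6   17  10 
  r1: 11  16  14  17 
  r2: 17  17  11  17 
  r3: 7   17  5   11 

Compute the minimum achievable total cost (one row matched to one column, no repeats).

one of 2 optimal assignments: row0→col1 (cost 6), row1→col0 (cost 11), row2→col2 (cost 11), row3→col3 (cost 11)
total = 6 + 11 + 11 + 11 = 39

Minimum assignment cost: 39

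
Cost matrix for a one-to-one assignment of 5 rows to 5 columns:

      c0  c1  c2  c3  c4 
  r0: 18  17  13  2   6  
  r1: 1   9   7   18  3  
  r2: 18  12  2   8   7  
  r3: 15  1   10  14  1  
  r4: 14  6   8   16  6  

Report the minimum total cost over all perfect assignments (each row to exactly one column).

Minimum assignment cost: 12

one of 2 optimal assignments: row0→col3 (cost 2), row1→col0 (cost 1), row2→col2 (cost 2), row3→col1 (cost 1), row4→col4 (cost 6)
total = 2 + 1 + 2 + 1 + 6 = 12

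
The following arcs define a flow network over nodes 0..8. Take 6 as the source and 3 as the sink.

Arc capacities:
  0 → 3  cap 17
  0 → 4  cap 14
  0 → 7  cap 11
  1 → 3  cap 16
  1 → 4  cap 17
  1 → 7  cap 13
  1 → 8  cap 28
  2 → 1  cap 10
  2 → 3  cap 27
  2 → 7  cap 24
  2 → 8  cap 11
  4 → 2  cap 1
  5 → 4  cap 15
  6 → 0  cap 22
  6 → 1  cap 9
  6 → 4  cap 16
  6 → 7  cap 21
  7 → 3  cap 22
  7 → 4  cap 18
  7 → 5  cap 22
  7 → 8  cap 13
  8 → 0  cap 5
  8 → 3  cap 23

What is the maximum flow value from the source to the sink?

Maximum flow value: 53

augment #1: 6→0→3 bottleneck 17, total now 17
augment #2: 6→1→3 bottleneck 9, total now 26
augment #3: 6→7→3 bottleneck 21, total now 47
augment #4: 6→0→7→3 bottleneck 1, total now 48
augment #5: 6→4→2→3 bottleneck 1, total now 49
augment #6: 6→0→7→8→3 bottleneck 4, total now 53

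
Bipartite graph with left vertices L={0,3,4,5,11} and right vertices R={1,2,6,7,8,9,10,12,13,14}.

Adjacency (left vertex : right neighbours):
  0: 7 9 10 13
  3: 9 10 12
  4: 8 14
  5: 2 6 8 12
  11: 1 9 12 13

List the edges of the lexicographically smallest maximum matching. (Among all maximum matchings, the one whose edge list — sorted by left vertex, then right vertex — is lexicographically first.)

Lex-smallest maximum matching: {(0,7), (3,9), (4,8), (5,2), (11,1)}

|M| = 5 (so the lex-smallest maximum matching has 5 edges)
process left vertices in ascending order; for each, take the smallest-labelled available neighbour that still permits 5 edges overall, or leave it unmatched if none does
lex-smallest matching: {0-7, 3-9, 4-8, 5-2, 11-1}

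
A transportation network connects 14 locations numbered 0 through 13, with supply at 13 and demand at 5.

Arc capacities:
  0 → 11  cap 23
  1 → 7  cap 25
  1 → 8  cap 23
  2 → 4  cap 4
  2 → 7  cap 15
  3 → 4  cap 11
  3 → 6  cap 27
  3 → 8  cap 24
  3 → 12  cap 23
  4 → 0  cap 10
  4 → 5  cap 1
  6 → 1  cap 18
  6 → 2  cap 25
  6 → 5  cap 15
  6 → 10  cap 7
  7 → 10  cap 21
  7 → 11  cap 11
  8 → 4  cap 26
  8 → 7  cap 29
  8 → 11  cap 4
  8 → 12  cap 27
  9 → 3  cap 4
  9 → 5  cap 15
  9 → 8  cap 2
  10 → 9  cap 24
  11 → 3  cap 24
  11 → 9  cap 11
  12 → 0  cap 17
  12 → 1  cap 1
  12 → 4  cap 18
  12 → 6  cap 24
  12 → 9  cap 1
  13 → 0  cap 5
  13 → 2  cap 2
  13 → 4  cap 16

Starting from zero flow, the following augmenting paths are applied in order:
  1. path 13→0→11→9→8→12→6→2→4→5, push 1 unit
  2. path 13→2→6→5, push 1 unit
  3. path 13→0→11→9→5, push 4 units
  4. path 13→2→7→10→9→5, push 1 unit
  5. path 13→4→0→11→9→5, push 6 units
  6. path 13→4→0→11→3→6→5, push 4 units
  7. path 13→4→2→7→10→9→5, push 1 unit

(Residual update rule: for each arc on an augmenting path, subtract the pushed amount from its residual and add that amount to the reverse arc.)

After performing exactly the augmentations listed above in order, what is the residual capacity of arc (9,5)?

after path 1 (13→0→11→9→8→12→6→2→4→5, push 1): res(9,5)=15
after path 2 (13→2→6→5, push 1): res(9,5)=15
after path 3 (13→0→11→9→5, push 4): res(9,5)=11
after path 4 (13→2→7→10→9→5, push 1): res(9,5)=10
after path 5 (13→4→0→11→9→5, push 6): res(9,5)=4
after path 6 (13→4→0→11→3→6→5, push 4): res(9,5)=4
after path 7 (13→4→2→7→10→9→5, push 1): res(9,5)=3

Residual capacity of (9,5): 3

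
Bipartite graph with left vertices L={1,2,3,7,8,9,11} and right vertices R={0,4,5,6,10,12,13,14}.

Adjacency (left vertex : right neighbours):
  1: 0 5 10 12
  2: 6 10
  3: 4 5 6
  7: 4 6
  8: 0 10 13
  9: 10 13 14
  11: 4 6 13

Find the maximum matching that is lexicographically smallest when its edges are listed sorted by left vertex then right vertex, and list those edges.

Lex-smallest maximum matching: {(1,0), (2,6), (3,5), (7,4), (8,10), (9,14), (11,13)}

|M| = 7 (so the lex-smallest maximum matching has 7 edges)
process left vertices in ascending order; for each, take the smallest-labelled available neighbour that still permits 7 edges overall, or leave it unmatched if none does
lex-smallest matching: {1-0, 2-6, 3-5, 7-4, 8-10, 9-14, 11-13}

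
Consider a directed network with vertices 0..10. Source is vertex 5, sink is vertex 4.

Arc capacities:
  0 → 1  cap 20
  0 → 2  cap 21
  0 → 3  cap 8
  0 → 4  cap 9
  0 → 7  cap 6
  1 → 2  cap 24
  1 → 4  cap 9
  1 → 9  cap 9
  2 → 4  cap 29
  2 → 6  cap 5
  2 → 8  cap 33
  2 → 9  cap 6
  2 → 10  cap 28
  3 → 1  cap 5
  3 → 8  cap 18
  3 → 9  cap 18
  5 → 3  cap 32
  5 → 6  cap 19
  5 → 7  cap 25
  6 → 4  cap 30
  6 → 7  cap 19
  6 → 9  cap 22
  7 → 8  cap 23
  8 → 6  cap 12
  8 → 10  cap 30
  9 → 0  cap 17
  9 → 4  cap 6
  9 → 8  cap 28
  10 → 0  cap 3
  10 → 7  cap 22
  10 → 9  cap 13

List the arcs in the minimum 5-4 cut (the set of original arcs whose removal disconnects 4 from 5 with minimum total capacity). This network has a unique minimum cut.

augment #1: 5→6→4 push 19
augment #2: 5→3→1→4 push 5
augment #3: 5→3→9→4 push 6
augment #4: 5→3→8→6→4 push 11
augment #5: 5→3→9→0→4 push 9
augment #6: 5→3→9→0→1→4 push 1
augment #7: 5→7→8→10→0→1→4 push 3
augment #8: 5→7→8→3→9→0→2→4 push 2
augment #9: 5→7→8→6→9→0→2→4 push 1
augment #10: 5→7→8→10→9→0→2→4 push 4
max flow = 61; residual-reachable set from 5 gives S-side
cut edges (S→T): {(3,1), (6,4), (9,0), (9,4), (10,0)} total cap 61

Min-cut arcs: {(3,1), (6,4), (9,0), (9,4), (10,0)} (total capacity 61)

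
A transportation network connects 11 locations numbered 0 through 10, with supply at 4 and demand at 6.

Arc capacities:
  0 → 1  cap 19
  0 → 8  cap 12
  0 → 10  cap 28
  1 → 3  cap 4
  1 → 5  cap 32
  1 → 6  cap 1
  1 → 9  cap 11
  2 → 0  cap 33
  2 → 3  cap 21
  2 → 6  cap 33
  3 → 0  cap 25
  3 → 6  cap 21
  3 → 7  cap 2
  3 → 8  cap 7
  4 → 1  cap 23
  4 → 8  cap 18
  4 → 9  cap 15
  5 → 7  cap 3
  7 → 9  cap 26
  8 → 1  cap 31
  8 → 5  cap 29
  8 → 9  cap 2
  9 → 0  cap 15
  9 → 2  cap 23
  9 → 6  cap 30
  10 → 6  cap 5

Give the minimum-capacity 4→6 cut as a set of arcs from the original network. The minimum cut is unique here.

augment #1: 4→1→6 push 1
augment #2: 4→9→6 push 15
augment #3: 4→1→3→6 push 4
augment #4: 4→1→9→6 push 11
augment #5: 4→8→9→6 push 2
augment #6: 4→1→5→7→9→6 push 2
augment #7: 4→1→5→7→9→2→6 push 1
max flow = 36; residual-reachable set from 4 gives S-side
cut edges (S→T): {(1,3), (1,6), (1,9), (4,9), (5,7), (8,9)} total cap 36

Min-cut arcs: {(1,3), (1,6), (1,9), (4,9), (5,7), (8,9)} (total capacity 36)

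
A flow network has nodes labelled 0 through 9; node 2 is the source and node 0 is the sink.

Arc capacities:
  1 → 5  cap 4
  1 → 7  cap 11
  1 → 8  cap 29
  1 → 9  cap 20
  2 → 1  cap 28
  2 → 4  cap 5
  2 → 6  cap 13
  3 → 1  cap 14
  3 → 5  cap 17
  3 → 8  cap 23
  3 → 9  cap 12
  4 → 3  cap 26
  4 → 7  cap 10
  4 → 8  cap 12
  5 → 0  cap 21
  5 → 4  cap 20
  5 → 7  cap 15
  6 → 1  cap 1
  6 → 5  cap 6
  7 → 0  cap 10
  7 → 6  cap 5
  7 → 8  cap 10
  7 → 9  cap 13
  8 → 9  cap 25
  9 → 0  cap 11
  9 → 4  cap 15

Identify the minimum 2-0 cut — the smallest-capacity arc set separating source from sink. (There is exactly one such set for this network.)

Min-cut arcs: {(2,1), (2,4), (6,1), (6,5)} (total capacity 40)

augment #1: 2→1→5→0 push 4
augment #2: 2→1→7→0 push 10
augment #3: 2→1→9→0 push 11
augment #4: 2→6→5→0 push 6
augment #5: 2→4→3→5→0 push 5
augment #6: 2→1→9→4→3→5→0 push 3
augment #7: 2→6→1→9→4→3→5→0 push 1
max flow = 40; residual-reachable set from 2 gives S-side
cut edges (S→T): {(2,1), (2,4), (6,1), (6,5)} total cap 40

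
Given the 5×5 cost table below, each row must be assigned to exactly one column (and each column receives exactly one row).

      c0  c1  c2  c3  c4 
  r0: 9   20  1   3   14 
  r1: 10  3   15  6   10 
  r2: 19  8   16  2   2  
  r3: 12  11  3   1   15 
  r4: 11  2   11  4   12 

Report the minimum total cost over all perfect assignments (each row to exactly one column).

Minimum assignment cost: 16

optimal assignment: row0→col2 (cost 1), row1→col0 (cost 10), row2→col4 (cost 2), row3→col3 (cost 1), row4→col1 (cost 2)
total = 1 + 10 + 2 + 1 + 2 = 16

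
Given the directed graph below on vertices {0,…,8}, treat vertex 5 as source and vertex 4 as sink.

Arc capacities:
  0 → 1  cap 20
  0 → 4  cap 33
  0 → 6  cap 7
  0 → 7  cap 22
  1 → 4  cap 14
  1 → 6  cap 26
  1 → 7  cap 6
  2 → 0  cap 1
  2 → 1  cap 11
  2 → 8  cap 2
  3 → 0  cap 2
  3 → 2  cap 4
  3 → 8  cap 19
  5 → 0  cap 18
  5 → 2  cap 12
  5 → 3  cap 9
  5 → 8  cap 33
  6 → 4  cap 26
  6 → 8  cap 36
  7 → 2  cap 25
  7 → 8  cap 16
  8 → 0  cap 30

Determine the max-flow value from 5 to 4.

Maximum flow value: 62

augment #1: 5→0→4 bottleneck 18, total now 18
augment #2: 5→2→0→4 bottleneck 1, total now 19
augment #3: 5→2→1→4 bottleneck 11, total now 30
augment #4: 5→3→0→4 bottleneck 2, total now 32
augment #5: 5→8→0→4 bottleneck 12, total now 44
augment #6: 5→8→0→1→4 bottleneck 3, total now 47
augment #7: 5→8→0→6→4 bottleneck 7, total now 54
augment #8: 5→8→0→1→6→4 bottleneck 8, total now 62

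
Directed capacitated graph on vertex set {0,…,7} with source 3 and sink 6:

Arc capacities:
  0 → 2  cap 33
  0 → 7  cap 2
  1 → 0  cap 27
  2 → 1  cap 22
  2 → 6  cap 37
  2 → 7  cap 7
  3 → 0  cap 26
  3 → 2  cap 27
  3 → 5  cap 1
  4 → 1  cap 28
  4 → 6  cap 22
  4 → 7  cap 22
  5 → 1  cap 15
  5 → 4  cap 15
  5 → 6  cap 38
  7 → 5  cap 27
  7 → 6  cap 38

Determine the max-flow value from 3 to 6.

Maximum flow value: 47

augment #1: 3→2→6 bottleneck 27, total now 27
augment #2: 3→5→6 bottleneck 1, total now 28
augment #3: 3→0→2→6 bottleneck 10, total now 38
augment #4: 3→0→7→6 bottleneck 2, total now 40
augment #5: 3→0→2→7→6 bottleneck 7, total now 47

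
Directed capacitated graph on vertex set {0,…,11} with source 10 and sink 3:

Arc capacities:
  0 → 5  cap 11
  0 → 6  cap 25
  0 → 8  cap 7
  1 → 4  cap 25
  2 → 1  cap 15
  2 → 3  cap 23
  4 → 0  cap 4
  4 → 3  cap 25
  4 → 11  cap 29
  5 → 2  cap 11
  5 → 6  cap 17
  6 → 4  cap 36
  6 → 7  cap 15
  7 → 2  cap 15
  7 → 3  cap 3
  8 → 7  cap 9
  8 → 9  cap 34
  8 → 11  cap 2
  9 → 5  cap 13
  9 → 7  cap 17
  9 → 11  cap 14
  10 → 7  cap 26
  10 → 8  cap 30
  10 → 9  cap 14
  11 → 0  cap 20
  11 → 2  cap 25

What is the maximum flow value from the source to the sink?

Maximum flow value: 47

augment #1: 10→7→3 bottleneck 3, total now 3
augment #2: 10→7→2→3 bottleneck 15, total now 18
augment #3: 10→8→11→2→3 bottleneck 2, total now 20
augment #4: 10→9→5→2→3 bottleneck 6, total now 26
augment #5: 10→9→5→6→4→3 bottleneck 7, total now 33
augment #6: 10→9→11→0→6→4→3 bottleneck 1, total now 34
augment #7: 10→8→9→11→0→6→4→3 bottleneck 13, total now 47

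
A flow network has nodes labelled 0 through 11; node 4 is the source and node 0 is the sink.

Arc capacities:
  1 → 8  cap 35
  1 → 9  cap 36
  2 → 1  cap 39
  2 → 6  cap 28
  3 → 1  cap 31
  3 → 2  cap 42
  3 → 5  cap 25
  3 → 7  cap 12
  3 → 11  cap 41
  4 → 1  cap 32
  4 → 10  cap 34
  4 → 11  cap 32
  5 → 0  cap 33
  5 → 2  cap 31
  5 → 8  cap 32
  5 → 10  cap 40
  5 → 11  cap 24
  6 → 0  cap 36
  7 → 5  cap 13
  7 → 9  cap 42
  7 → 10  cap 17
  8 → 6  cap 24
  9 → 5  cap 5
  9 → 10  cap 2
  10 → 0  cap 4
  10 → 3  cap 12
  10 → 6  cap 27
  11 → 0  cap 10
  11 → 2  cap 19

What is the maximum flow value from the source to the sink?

augment #1: 4→10→0 bottleneck 4, total now 4
augment #2: 4→11→0 bottleneck 10, total now 14
augment #3: 4→10→6→0 bottleneck 27, total now 41
augment #4: 4→1→8→6→0 bottleneck 9, total now 50
augment #5: 4→1→9→5→0 bottleneck 5, total now 55
augment #6: 4→10→3→5→0 bottleneck 3, total now 58
augment #7: 4→1→9→10→3→5→0 bottleneck 2, total now 60
augment #8: 4→1→8→6→10→3→5→0 bottleneck 7, total now 67

Maximum flow value: 67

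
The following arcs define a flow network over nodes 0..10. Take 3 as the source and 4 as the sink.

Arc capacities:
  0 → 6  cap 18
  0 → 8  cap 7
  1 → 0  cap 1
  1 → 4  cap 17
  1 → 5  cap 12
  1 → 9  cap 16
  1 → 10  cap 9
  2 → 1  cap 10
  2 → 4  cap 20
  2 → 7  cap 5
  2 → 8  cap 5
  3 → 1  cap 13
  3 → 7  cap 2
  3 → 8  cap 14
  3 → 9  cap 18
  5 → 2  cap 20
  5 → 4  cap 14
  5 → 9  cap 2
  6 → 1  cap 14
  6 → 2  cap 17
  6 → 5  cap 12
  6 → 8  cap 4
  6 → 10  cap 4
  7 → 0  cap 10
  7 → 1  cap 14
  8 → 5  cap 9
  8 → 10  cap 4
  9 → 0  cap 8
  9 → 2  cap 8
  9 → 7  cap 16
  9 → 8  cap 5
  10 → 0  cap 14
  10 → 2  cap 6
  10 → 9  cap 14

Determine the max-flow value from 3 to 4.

Maximum flow value: 46

augment #1: 3→1→4 bottleneck 13, total now 13
augment #2: 3→7→1→4 bottleneck 2, total now 15
augment #3: 3→8→5→4 bottleneck 9, total now 24
augment #4: 3→9→2→4 bottleneck 8, total now 32
augment #5: 3→8→10→2→4 bottleneck 4, total now 36
augment #6: 3→9→7→1→4 bottleneck 2, total now 38
augment #7: 3→9→0→6→2→4 bottleneck 8, total now 46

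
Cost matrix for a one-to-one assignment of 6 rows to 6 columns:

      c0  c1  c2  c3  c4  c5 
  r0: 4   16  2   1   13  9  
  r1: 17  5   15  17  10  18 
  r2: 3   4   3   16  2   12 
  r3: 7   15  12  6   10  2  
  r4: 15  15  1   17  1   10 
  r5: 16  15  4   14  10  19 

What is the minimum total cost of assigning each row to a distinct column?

Minimum assignment cost: 16

optimal assignment: row0→col3 (cost 1), row1→col1 (cost 5), row2→col0 (cost 3), row3→col5 (cost 2), row4→col4 (cost 1), row5→col2 (cost 4)
total = 1 + 5 + 3 + 2 + 1 + 4 = 16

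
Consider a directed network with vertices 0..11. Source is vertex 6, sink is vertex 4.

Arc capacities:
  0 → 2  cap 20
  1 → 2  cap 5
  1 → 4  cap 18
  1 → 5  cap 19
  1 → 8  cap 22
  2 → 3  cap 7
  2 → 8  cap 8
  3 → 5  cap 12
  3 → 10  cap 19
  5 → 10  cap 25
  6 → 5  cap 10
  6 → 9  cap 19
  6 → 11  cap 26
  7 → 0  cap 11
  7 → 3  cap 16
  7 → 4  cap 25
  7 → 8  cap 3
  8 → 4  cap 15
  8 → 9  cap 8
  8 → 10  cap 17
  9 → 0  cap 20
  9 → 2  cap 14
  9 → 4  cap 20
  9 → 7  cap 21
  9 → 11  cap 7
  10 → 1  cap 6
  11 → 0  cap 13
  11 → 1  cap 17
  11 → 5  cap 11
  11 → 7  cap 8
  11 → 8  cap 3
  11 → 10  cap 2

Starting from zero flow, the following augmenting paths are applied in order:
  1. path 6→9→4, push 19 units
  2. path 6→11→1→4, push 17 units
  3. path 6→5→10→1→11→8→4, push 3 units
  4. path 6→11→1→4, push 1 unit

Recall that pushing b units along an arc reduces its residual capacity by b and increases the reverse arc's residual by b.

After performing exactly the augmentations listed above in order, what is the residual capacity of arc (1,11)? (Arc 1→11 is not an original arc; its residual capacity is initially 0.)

after path 1 (6→9→4, push 19): res(1,11)=0
after path 2 (6→11→1→4, push 17): res(1,11)=17
after path 3 (6→5→10→1→11→8→4, push 3): res(1,11)=14
after path 4 (6→11→1→4, push 1): res(1,11)=15

Residual capacity of (1,11): 15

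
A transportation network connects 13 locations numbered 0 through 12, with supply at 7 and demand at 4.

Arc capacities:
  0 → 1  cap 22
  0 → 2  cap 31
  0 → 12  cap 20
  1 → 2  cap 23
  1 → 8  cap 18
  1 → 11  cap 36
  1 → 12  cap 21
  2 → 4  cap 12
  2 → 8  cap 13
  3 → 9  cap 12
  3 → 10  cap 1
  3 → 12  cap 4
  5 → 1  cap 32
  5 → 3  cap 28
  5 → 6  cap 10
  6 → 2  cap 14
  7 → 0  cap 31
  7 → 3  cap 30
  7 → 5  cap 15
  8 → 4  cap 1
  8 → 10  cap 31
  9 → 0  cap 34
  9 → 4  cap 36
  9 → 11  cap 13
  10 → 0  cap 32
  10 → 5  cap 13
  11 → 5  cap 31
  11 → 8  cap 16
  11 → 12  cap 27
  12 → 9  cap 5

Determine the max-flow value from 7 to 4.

Maximum flow value: 30

augment #1: 7→0→2→4 bottleneck 12, total now 12
augment #2: 7→3→9→4 bottleneck 12, total now 24
augment #3: 7→0→1→8→4 bottleneck 1, total now 25
augment #4: 7→0→12→9→4 bottleneck 5, total now 30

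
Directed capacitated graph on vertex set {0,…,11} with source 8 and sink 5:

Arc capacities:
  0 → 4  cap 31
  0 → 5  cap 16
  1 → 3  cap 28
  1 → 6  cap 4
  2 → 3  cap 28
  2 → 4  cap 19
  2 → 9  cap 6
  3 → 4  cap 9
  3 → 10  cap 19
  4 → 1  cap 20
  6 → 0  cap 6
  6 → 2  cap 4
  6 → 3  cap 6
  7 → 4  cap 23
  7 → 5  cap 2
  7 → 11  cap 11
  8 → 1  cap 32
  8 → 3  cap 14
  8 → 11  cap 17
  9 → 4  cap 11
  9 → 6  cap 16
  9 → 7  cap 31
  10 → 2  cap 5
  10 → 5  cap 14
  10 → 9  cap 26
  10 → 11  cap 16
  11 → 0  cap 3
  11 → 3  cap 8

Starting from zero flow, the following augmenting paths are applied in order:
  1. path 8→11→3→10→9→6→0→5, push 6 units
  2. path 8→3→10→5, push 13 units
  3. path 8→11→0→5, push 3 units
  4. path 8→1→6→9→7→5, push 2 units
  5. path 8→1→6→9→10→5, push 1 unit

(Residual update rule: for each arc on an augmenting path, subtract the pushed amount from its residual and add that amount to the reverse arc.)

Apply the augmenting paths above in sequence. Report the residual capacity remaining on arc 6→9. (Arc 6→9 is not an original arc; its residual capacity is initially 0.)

after path 1 (8→11→3→10→9→6→0→5, push 6): res(6,9)=6
after path 2 (8→3→10→5, push 13): res(6,9)=6
after path 3 (8→11→0→5, push 3): res(6,9)=6
after path 4 (8→1→6→9→7→5, push 2): res(6,9)=4
after path 5 (8→1→6→9→10→5, push 1): res(6,9)=3

Residual capacity of (6,9): 3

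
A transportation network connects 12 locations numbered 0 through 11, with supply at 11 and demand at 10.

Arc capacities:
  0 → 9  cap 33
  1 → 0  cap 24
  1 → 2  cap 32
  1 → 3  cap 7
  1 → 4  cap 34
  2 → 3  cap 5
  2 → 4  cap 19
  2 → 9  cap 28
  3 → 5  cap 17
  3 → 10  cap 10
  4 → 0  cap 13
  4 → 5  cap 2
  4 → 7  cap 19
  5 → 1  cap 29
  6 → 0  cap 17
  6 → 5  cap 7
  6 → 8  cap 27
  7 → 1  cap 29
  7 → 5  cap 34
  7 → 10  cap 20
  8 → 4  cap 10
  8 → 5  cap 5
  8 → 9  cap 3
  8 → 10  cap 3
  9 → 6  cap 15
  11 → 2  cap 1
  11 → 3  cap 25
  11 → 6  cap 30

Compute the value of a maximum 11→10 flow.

augment #1: 11→3→10 bottleneck 10, total now 10
augment #2: 11→6→8→10 bottleneck 3, total now 13
augment #3: 11→2→4→7→10 bottleneck 1, total now 14
augment #4: 11→6→8→4→7→10 bottleneck 10, total now 24
augment #5: 11→3→5→1→4→7→10 bottleneck 8, total now 32

Maximum flow value: 32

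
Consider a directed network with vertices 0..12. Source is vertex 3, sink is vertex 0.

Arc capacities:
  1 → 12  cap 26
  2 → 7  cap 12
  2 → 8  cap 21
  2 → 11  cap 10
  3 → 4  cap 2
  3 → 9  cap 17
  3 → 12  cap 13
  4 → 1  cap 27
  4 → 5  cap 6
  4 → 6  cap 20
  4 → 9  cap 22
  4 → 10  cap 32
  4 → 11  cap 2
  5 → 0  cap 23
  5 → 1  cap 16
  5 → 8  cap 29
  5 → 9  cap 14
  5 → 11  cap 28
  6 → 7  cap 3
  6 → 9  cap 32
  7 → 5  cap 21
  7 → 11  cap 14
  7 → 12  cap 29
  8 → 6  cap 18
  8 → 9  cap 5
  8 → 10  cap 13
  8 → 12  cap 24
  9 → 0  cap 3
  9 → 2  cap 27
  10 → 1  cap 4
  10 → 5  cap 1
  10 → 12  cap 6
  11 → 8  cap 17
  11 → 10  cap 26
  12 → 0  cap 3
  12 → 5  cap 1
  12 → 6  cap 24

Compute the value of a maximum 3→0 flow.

augment #1: 3→9→0 bottleneck 3, total now 3
augment #2: 3→12→0 bottleneck 3, total now 6
augment #3: 3→4→5→0 bottleneck 2, total now 8
augment #4: 3→12→5→0 bottleneck 1, total now 9
augment #5: 3→9→2→7→5→0 bottleneck 12, total now 21
augment #6: 3→12→6→7→5→0 bottleneck 3, total now 24
augment #7: 3→9→2→8→10→5→0 bottleneck 1, total now 25

Maximum flow value: 25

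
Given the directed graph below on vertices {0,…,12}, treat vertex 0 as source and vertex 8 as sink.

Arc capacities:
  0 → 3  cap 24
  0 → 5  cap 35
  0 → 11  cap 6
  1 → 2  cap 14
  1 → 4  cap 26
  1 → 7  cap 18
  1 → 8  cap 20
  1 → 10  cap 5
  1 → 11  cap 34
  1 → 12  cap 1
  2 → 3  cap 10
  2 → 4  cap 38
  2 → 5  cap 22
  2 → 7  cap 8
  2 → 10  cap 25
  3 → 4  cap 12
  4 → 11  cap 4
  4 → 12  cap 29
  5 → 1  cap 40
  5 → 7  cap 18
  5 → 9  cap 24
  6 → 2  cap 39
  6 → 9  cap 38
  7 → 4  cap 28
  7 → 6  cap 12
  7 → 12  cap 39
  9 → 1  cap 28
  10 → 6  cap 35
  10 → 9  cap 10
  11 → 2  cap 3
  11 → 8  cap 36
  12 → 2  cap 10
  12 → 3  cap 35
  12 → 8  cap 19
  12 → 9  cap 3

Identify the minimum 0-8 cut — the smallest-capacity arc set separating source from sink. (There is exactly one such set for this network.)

Min-cut arcs: {(0,5), (0,11), (3,4)} (total capacity 53)

augment #1: 0→11→8 push 6
augment #2: 0→5→1→8 push 20
augment #3: 0→3→4→11→8 push 4
augment #4: 0→3→4→12→8 push 8
augment #5: 0→5→1→11→8 push 15
max flow = 53; residual-reachable set from 0 gives S-side
cut edges (S→T): {(0,5), (0,11), (3,4)} total cap 53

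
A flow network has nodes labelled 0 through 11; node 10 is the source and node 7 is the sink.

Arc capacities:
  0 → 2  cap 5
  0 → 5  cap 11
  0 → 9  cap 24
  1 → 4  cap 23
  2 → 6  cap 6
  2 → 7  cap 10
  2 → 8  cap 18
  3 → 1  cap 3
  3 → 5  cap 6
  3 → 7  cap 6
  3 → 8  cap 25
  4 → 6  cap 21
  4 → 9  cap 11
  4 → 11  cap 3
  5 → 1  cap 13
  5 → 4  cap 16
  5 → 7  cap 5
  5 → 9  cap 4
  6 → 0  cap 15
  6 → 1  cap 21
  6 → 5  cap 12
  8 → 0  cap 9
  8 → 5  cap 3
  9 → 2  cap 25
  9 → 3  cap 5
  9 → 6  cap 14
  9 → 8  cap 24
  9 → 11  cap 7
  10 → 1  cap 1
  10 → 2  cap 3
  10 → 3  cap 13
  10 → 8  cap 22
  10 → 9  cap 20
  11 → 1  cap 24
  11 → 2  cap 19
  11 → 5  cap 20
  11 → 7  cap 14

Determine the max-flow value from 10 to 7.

Maximum flow value: 31

augment #1: 10→2→7 bottleneck 3, total now 3
augment #2: 10→3→7 bottleneck 6, total now 9
augment #3: 10→3→5→7 bottleneck 5, total now 14
augment #4: 10→9→2→7 bottleneck 7, total now 21
augment #5: 10→9→11→7 bottleneck 7, total now 28
augment #6: 10→1→4→11→7 bottleneck 1, total now 29
augment #7: 10→3→1→4→11→7 bottleneck 2, total now 31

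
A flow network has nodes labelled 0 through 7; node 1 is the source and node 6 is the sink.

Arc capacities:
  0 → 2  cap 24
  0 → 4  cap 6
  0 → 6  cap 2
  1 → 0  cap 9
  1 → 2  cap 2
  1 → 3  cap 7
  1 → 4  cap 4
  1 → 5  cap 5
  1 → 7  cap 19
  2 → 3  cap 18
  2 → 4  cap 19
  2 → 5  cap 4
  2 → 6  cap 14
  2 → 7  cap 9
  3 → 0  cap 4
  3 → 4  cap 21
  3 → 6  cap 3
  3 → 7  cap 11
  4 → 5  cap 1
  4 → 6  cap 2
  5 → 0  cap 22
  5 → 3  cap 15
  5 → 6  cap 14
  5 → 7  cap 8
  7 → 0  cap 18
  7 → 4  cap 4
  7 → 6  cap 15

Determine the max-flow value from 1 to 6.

augment #1: 1→0→6 bottleneck 2, total now 2
augment #2: 1→2→6 bottleneck 2, total now 4
augment #3: 1→3→6 bottleneck 3, total now 7
augment #4: 1→4→6 bottleneck 2, total now 9
augment #5: 1→5→6 bottleneck 5, total now 14
augment #6: 1→7→6 bottleneck 15, total now 29
augment #7: 1→0→2→6 bottleneck 7, total now 36
augment #8: 1→4→5→6 bottleneck 1, total now 37
augment #9: 1→3→0→2→6 bottleneck 4, total now 41
augment #10: 1→7→0→2→6 bottleneck 1, total now 42
augment #11: 1→7→0→2→5→6 bottleneck 3, total now 45

Maximum flow value: 45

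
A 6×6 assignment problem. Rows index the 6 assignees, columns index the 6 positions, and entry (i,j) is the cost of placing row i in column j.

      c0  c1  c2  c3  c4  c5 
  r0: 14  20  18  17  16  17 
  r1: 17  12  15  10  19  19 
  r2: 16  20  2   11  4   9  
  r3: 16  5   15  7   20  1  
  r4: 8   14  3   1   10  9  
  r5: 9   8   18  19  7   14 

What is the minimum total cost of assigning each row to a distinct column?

Minimum assignment cost: 37

optimal assignment: row0→col0 (cost 14), row1→col1 (cost 12), row2→col2 (cost 2), row3→col5 (cost 1), row4→col3 (cost 1), row5→col4 (cost 7)
total = 14 + 12 + 2 + 1 + 1 + 7 = 37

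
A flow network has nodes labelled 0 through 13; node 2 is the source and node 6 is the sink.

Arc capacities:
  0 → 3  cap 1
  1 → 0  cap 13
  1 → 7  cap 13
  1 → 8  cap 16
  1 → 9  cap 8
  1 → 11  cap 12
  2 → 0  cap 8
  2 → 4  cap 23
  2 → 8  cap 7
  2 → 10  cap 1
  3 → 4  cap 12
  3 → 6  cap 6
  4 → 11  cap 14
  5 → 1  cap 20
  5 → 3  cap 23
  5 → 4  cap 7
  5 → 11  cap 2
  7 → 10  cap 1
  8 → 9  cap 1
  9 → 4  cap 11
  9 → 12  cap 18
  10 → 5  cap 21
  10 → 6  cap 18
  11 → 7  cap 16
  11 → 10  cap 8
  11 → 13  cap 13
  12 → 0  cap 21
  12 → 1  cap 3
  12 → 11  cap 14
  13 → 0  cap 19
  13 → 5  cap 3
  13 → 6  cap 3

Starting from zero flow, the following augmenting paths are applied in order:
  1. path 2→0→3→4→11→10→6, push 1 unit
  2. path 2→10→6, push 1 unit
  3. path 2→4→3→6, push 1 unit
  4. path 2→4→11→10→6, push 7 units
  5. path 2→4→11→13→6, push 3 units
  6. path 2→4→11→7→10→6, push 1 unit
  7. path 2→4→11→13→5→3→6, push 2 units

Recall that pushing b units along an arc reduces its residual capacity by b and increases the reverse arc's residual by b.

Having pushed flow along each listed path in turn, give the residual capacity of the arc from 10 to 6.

after path 1 (2→0→3→4→11→10→6, push 1): res(10,6)=17
after path 2 (2→10→6, push 1): res(10,6)=16
after path 3 (2→4→3→6, push 1): res(10,6)=16
after path 4 (2→4→11→10→6, push 7): res(10,6)=9
after path 5 (2→4→11→13→6, push 3): res(10,6)=9
after path 6 (2→4→11→7→10→6, push 1): res(10,6)=8
after path 7 (2→4→11→13→5→3→6, push 2): res(10,6)=8

Residual capacity of (10,6): 8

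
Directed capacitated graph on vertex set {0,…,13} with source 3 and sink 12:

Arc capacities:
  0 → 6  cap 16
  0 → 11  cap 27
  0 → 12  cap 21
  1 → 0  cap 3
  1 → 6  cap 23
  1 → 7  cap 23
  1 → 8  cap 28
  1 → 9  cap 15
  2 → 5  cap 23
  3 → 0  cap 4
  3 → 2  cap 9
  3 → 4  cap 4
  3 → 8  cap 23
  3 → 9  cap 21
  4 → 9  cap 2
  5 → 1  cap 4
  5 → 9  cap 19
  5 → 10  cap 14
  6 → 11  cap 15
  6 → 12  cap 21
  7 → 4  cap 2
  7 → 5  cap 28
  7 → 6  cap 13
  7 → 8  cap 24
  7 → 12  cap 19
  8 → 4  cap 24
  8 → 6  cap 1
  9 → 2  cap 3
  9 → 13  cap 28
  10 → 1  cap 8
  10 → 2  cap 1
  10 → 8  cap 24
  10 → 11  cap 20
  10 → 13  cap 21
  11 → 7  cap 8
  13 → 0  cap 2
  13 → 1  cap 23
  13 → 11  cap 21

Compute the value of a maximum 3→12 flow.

augment #1: 3→0→12 bottleneck 4, total now 4
augment #2: 3→8→6→12 bottleneck 1, total now 5
augment #3: 3→9→13→0→12 bottleneck 2, total now 7
augment #4: 3→2→5→1→0→12 bottleneck 3, total now 10
augment #5: 3→2→5→1→6→12 bottleneck 1, total now 11
augment #6: 3→9→13→1→6→12 bottleneck 19, total now 30
augment #7: 3→2→5→10→1→7→12 bottleneck 5, total now 35
augment #8: 3→4→9→13→1→7→12 bottleneck 2, total now 37

Maximum flow value: 37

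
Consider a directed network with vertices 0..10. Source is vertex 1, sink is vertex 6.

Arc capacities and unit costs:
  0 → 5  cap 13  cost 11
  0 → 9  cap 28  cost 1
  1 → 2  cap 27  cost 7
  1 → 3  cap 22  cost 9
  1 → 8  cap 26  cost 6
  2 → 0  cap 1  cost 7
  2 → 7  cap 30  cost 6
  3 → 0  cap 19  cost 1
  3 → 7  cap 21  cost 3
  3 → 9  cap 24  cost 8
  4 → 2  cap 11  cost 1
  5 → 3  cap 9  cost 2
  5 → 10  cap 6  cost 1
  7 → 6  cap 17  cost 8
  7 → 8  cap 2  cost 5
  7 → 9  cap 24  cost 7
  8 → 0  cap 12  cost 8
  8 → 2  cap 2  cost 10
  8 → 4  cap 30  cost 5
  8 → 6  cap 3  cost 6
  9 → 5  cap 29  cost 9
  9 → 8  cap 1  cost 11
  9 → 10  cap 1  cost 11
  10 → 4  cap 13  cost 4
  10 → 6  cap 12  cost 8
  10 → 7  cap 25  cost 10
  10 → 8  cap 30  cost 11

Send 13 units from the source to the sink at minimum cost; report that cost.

shortest-cost path #1: 1→8→6 push 3 @ unit cost 12 (adds 36)
shortest-cost path #2: 1→3→7→6 push 10 @ unit cost 20 (adds 200)
total cost = 236

Minimum cost for 13 units: 236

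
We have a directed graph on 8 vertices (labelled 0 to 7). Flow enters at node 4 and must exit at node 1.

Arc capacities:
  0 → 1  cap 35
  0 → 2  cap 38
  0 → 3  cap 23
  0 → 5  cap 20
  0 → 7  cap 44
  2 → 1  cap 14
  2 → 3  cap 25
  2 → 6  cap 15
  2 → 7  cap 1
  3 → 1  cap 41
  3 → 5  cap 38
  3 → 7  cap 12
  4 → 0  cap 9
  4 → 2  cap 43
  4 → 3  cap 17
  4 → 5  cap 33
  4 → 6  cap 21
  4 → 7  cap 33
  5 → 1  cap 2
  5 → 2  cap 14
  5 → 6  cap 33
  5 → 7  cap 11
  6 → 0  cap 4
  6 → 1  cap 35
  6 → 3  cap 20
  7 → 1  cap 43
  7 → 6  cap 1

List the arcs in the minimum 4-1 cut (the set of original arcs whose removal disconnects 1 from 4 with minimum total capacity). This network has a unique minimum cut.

augment #1: 4→0→1 push 9
augment #2: 4→2→1 push 14
augment #3: 4→3→1 push 17
augment #4: 4→5→1 push 2
augment #5: 4→6→1 push 21
augment #6: 4→7→1 push 33
augment #7: 4→2→3→1 push 24
augment #8: 4→2→6→1 push 5
augment #9: 4→5→6→1 push 9
augment #10: 4→5→7→1 push 10
augment #11: 4→5→6→0→1 push 4
max flow = 148; residual-reachable set from 4 gives S-side
cut edges (S→T): {(2,1), (3,1), (4,0), (5,1), (6,0), (6,1), (7,1)} total cap 148

Min-cut arcs: {(2,1), (3,1), (4,0), (5,1), (6,0), (6,1), (7,1)} (total capacity 148)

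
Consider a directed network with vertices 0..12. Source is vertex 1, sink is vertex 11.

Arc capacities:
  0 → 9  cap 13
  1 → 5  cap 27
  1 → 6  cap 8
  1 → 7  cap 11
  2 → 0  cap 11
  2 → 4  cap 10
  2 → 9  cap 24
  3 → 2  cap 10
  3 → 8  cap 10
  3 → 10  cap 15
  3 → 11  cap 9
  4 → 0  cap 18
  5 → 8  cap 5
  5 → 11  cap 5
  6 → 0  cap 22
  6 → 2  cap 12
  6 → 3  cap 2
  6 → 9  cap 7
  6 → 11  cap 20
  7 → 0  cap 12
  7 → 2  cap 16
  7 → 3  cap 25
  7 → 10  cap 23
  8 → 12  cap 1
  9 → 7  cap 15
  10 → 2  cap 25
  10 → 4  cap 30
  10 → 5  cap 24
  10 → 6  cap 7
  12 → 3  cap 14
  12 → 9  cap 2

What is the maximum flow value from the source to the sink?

augment #1: 1→5→11 bottleneck 5, total now 5
augment #2: 1→6→11 bottleneck 8, total now 13
augment #3: 1→7→3→11 bottleneck 9, total now 22
augment #4: 1→7→10→6→11 bottleneck 2, total now 24
augment #5: 1→5→8→12→3→10→6→11 bottleneck 1, total now 25

Maximum flow value: 25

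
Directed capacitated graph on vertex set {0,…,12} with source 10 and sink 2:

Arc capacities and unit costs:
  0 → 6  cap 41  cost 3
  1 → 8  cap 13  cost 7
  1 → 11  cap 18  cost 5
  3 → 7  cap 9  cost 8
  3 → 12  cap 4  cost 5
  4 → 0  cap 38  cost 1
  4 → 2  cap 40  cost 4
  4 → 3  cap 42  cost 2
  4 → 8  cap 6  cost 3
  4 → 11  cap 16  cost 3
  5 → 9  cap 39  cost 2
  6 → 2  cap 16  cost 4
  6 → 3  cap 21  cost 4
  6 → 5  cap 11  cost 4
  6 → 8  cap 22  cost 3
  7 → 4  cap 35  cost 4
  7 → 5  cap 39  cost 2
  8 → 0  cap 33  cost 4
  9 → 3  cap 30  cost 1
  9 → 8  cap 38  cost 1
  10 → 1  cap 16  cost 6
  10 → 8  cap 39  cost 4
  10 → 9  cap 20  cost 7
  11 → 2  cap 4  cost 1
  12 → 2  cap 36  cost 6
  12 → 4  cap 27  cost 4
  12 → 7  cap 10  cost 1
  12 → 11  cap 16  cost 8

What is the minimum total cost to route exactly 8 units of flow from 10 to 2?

shortest-cost path #1: 10→1→11→2 push 4 @ unit cost 12 (adds 48)
shortest-cost path #2: 10→8→0→6→2 push 4 @ unit cost 15 (adds 60)
total cost = 108

Minimum cost for 8 units: 108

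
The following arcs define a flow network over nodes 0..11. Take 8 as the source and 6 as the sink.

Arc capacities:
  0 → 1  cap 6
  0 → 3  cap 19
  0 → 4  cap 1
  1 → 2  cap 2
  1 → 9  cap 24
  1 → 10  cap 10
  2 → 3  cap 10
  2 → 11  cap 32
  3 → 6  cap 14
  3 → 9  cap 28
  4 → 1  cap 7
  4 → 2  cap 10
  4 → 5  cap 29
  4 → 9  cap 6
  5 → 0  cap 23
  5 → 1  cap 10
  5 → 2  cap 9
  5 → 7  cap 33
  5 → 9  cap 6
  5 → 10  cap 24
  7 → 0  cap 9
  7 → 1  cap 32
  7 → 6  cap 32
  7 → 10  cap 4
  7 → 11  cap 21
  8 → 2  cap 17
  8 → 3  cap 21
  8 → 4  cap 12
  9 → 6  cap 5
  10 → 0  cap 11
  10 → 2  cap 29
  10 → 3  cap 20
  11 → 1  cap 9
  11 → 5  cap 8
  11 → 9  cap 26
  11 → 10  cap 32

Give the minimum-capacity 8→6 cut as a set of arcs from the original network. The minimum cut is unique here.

Min-cut arcs: {(0,4), (3,6), (8,4), (9,6), (11,5)} (total capacity 40)

augment #1: 8→3→6 push 14
augment #2: 8→3→9→6 push 5
augment #3: 8→4→5→7→6 push 12
augment #4: 8→2→11→5→7→6 push 8
augment #5: 8→2→11→10→0→4→5→7→6 push 1
max flow = 40; residual-reachable set from 8 gives S-side
cut edges (S→T): {(0,4), (3,6), (8,4), (9,6), (11,5)} total cap 40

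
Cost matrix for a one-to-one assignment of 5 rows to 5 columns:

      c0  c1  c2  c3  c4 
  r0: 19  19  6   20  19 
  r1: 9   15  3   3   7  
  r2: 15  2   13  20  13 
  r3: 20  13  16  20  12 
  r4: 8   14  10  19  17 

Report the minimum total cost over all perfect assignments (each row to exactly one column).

Minimum assignment cost: 31

optimal assignment: row0→col2 (cost 6), row1→col3 (cost 3), row2→col1 (cost 2), row3→col4 (cost 12), row4→col0 (cost 8)
total = 6 + 3 + 2 + 12 + 8 = 31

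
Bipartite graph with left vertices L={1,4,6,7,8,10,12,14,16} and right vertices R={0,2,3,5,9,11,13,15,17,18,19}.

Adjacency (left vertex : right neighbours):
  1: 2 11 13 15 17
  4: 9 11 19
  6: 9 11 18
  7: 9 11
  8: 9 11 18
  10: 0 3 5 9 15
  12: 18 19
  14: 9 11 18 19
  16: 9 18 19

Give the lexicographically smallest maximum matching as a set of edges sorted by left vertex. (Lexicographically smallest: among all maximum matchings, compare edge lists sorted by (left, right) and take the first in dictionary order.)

Lex-smallest maximum matching: {(1,2), (4,9), (6,11), (8,18), (10,0), (12,19)}

|M| = 6 (so the lex-smallest maximum matching has 6 edges)
process left vertices in ascending order; for each, take the smallest-labelled available neighbour that still permits 6 edges overall, or leave it unmatched if none does
lex-smallest matching: {1-2, 4-9, 6-11, 8-18, 10-0, 12-19}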